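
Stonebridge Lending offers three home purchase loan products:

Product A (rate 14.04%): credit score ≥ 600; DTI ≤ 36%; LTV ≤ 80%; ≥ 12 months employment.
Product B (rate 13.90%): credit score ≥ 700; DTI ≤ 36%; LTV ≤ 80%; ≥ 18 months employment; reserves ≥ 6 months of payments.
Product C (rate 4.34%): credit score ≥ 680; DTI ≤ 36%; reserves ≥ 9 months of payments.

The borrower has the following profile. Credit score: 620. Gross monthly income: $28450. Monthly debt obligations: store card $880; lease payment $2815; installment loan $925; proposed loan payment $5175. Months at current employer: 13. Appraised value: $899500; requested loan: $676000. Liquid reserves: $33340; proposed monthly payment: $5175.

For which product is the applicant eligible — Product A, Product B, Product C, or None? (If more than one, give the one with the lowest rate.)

Total debts = (880 + 2,815 + 925 + 5,175) = 9,795; DTI = 9,795/28,450 = 34.4%.
LTV = 676,000/899,500 = 75.2%.
Reserves = 33,340/5,175 = 6.4 months.
Product A: score 620 ≥ 600; DTI 34.4% ≤ 36%; LTV 75.2% ≤ 80%; employment 13 ≥ 12 mo → qualifies.
Product B: score 620 < 700; DTI 34.4% ≤ 36%; LTV 75.2% ≤ 80%; employment 13 < 18 mo; reserves 6.4 ≥ 6 mo → does not qualify.
Product C: score 620 < 680; DTI 34.4% ≤ 36%; reserves 6.4 < 9 mo → does not qualify.

Product A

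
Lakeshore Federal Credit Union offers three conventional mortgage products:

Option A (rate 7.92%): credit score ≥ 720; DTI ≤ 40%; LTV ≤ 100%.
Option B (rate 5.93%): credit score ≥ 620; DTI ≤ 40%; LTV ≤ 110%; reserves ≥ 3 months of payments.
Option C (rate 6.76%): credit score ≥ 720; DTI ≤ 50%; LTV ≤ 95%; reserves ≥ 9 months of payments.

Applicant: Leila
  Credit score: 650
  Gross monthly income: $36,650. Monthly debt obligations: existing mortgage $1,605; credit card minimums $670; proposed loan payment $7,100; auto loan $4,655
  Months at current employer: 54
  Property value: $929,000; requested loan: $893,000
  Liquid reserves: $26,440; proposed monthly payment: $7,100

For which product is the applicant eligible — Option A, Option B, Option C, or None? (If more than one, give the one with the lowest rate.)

Option B

Total debts = (1,605 + 670 + 7,100 + 4,655) = 14,030; DTI = 14,030/36,650 = 38.3%.
LTV = 893,000/929,000 = 96.1%.
Reserves = 26,440/7,100 = 3.7 months.
Option A: score 650 < 720; DTI 38.3% ≤ 40%; LTV 96.1% ≤ 100% → does not qualify.
Option B: score 650 ≥ 620; DTI 38.3% ≤ 40%; LTV 96.1% ≤ 110%; reserves 3.7 ≥ 3 mo → qualifies.
Option C: score 650 < 720; DTI 38.3% ≤ 50%; LTV 96.1% > 95%; reserves 3.7 < 9 mo → does not qualify.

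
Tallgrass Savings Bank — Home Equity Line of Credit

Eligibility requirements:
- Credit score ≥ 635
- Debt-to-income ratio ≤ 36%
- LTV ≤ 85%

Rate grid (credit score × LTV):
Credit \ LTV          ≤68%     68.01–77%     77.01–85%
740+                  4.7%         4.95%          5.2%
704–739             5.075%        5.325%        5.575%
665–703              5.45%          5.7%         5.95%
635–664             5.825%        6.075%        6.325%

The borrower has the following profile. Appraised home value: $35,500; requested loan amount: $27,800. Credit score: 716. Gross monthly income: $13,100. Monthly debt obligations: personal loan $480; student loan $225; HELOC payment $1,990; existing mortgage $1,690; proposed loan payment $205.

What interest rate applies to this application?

5.575%

Credit score 716 ≥ 635; Total monthly debts = (480 + 225 + 1,990 + 1,690 + 205) = 4,590. Debt-to-income = 4,590/13,100 = 35% — meets 36% limit
LTV = 27,800/35,500 = 78.3% ≤ 85%
Row: 716 falls in 704–739. Column: 78.3% falls in 77.01–85%. Rate = 5.575%.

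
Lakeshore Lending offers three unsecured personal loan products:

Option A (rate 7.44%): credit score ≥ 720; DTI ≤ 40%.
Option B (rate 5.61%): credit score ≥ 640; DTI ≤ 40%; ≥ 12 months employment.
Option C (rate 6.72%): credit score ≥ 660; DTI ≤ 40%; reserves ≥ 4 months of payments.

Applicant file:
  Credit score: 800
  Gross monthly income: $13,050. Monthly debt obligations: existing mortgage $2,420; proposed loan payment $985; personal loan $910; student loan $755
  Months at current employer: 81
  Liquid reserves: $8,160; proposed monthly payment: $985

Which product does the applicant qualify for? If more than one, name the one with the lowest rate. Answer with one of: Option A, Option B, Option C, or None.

Total debts = (2,420 + 985 + 910 + 755) = 5,070; DTI = 5,070/13,050 = 38.9%.
Reserves = 8,160/985 = 8.3 months.
Option A: score 800 ≥ 720; DTI 38.9% ≤ 40% → qualifies.
Option B: score 800 ≥ 640; DTI 38.9% ≤ 40%; employment 81 ≥ 12 mo → qualifies.
Option C: score 800 ≥ 660; DTI 38.9% ≤ 40%; reserves 8.3 ≥ 4 mo → qualifies.
Qualifying: Option A, Option B, Option C. Lowest rate is 5.61% → Option B.

Option B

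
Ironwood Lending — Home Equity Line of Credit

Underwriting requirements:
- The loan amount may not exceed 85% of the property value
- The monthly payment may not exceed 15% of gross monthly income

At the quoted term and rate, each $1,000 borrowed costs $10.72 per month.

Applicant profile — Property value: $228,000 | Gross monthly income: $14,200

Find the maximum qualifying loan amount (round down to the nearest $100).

Payment cap: 15% × $14,200 = $2,130/month.
At $10.72 per $1,000, that supports 2,130/10.72 × 1,000 ≈ $198,694 → $198,600.
LTV cap: 85% × $228,000 = $193,800 → $193,800.
Binding constraint: loan-to-value.

$193,800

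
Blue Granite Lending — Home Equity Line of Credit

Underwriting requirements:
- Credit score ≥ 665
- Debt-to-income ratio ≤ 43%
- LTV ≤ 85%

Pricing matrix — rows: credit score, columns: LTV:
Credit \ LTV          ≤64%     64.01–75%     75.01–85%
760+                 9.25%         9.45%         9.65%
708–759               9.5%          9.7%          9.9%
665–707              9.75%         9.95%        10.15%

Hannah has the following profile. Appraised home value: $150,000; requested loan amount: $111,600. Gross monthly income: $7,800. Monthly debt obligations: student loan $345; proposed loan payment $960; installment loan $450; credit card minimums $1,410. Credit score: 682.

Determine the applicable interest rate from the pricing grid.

Credit score 682 ≥ 665; Total monthly debts = (345 + 960 + 450 + 1,410) = 3,165. DTI = 3,165/7,800 = 40.6% ≤ 43%
Loan-to-value = 111,600/150,000 = 74.4% — pass (85% max)
Row: 682 falls in 665–707. Column: 74.4% falls in 64.01–75%. Rate = 9.95%.

9.95%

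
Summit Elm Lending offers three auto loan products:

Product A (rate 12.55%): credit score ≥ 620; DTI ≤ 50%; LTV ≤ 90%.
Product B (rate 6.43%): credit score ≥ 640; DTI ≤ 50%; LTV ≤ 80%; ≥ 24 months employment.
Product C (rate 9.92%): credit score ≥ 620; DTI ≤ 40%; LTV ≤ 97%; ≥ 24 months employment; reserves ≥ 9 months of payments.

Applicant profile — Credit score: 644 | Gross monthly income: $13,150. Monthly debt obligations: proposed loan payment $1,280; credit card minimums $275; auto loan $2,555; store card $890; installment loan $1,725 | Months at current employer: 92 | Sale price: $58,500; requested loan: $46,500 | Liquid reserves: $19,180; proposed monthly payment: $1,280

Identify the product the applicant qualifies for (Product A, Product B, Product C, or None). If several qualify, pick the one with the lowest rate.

Total debts = (1,280 + 275 + 2,555 + 890 + 1,725) = 6,725; DTI = 6,725/13,150 = 51.1%.
LTV = 46,500/58,500 = 79.5%.
Reserves = 19,180/1,280 = 15.0 months.
Product A: score 644 ≥ 620; DTI 51.1% > 50%; LTV 79.5% ≤ 90% → does not qualify.
Product B: score 644 ≥ 640; DTI 51.1% > 50%; LTV 79.5% ≤ 80%; employment 92 ≥ 24 mo → does not qualify.
Product C: score 644 ≥ 620; DTI 51.1% > 40%; LTV 79.5% ≤ 97%; employment 92 ≥ 24 mo; reserves 15.0 ≥ 9 mo → does not qualify.

None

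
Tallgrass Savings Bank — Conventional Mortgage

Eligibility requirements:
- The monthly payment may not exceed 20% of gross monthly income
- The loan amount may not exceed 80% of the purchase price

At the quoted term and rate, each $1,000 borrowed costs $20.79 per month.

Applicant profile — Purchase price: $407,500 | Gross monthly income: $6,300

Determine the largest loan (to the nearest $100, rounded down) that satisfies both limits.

Payment cap: 20% × $6,300 = $1,260/month.
At $20.79 per $1,000, that supports 1,260/20.79 × 1,000 ≈ $60,606 → $60,600.
LTV cap: 80% × $407,500 = $326,000 → $326,000.
Binding constraint: payment-to-income.

$60,600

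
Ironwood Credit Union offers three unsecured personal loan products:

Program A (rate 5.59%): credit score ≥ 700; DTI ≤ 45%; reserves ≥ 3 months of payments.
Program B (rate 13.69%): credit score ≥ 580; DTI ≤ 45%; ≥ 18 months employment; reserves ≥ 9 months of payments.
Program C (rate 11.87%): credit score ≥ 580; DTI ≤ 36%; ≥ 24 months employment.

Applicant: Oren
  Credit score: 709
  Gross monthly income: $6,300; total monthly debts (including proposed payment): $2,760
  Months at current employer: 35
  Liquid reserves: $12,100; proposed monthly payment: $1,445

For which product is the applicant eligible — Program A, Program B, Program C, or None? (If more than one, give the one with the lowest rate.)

DTI = 2,760/6,300 = 43.8%.
Reserves = 12,100/1,445 = 8.4 months.
Program A: score 709 ≥ 700; DTI 43.8% ≤ 45%; reserves 8.4 ≥ 3 mo → qualifies.
Program B: score 709 ≥ 580; DTI 43.8% ≤ 45%; employment 35 ≥ 18 mo; reserves 8.4 < 9 mo → does not qualify.
Program C: score 709 ≥ 580; DTI 43.8% > 36%; employment 35 ≥ 24 mo → does not qualify.

Program A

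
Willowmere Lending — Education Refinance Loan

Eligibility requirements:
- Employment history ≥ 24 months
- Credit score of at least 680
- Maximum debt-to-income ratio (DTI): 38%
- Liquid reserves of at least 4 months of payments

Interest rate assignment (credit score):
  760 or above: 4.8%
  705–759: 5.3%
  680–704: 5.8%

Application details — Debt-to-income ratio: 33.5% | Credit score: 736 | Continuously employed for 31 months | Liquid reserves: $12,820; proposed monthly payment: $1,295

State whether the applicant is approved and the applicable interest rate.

Credit score 736 ≥ 680 (meets minimum)
Debt-to-income 33.5% vs 38% cap — pass
Reserves: 12,820 ÷ 1,295 = 9.9 months (meets 4-month minimum)
Employment 31 ≥ 24 months
All requirements met. Score 736 falls in the 705–759 tier → 5.3%.

Approved at 5.3%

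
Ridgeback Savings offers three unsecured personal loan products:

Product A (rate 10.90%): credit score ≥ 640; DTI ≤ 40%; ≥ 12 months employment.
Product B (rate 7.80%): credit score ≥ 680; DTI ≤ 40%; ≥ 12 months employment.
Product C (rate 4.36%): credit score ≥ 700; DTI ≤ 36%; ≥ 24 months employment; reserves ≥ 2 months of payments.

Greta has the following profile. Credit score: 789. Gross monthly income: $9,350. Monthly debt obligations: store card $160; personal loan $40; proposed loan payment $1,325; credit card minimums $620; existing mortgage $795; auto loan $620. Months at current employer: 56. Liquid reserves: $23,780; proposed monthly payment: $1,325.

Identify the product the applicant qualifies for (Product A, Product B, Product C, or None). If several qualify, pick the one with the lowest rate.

Product B

Total debts = (160 + 40 + 1,325 + 620 + 795 + 620) = 3,560; DTI = 3,560/9,350 = 38.1%.
Reserves = 23,780/1,325 = 17.9 months.
Product A: score 789 ≥ 640; DTI 38.1% ≤ 40%; employment 56 ≥ 12 mo → qualifies.
Product B: score 789 ≥ 680; DTI 38.1% ≤ 40%; employment 56 ≥ 12 mo → qualifies.
Product C: score 789 ≥ 700; DTI 38.1% > 36%; employment 56 ≥ 24 mo; reserves 17.9 ≥ 2 mo → does not qualify.
Qualifying: Product A, Product B. Lowest rate is 7.80% → Product B.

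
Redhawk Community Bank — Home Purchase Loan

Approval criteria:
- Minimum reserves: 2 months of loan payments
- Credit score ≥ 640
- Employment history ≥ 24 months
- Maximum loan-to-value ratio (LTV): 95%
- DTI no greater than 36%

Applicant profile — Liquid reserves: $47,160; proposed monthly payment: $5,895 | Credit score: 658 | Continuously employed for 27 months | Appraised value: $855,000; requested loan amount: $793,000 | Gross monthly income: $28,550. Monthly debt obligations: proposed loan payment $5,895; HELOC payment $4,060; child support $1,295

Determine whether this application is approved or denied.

Reserves: 47,160 ÷ 5,895 = 8.0 months (meets 2-month minimum)
Credit score 658 ≥ 640 (meets)
Employment 27 ≥ 24 months
Loan-to-value = 793,000/855,000 = 92.7% — pass (95% max)
Total monthly debts = (5,895 + 4,060 + 1,295) = 11,250. DTI = 11,250/28,550 = 39.4% > 36%
Fails on DTI.

Denied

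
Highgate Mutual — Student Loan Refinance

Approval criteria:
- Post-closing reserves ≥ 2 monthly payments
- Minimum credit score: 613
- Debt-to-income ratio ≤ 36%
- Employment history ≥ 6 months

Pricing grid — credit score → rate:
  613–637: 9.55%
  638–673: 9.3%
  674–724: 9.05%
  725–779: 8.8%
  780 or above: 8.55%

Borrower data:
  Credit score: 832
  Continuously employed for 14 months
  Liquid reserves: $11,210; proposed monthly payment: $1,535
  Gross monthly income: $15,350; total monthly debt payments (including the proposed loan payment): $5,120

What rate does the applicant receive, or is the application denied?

Approved at 8.55%

Credit score 832 ≥ 613 (meets minimum)
Debt-to-income = 5,120/15,350 = 33.4% — meets 36% limit
Reserves = 11,210/1,535 = 7.3 months ≥ 2
Employment 14 ≥ 6 months
All requirements met. Score 832 falls in the 780 or above tier → 8.55%.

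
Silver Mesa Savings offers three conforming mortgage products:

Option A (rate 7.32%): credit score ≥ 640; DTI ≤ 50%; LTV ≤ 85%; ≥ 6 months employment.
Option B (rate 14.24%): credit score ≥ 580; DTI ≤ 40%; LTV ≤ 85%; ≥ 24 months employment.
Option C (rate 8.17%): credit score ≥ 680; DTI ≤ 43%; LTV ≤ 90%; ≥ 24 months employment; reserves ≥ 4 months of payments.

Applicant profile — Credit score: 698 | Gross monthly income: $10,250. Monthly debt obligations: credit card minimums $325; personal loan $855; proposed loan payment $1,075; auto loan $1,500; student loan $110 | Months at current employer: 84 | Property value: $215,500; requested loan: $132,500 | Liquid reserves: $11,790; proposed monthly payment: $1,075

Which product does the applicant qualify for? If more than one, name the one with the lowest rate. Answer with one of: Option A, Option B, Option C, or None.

Total debts = (325 + 855 + 1,075 + 1,500 + 110) = 3,865; DTI = 3,865/10,250 = 37.7%.
LTV = 132,500/215,500 = 61.5%.
Reserves = 11,790/1,075 = 11.0 months.
Option A: score 698 ≥ 640; DTI 37.7% ≤ 50%; LTV 61.5% ≤ 85%; employment 84 ≥ 6 mo → qualifies.
Option B: score 698 ≥ 580; DTI 37.7% ≤ 40%; LTV 61.5% ≤ 85%; employment 84 ≥ 24 mo → qualifies.
Option C: score 698 ≥ 680; DTI 37.7% ≤ 43%; LTV 61.5% ≤ 90%; employment 84 ≥ 24 mo; reserves 11.0 ≥ 4 mo → qualifies.
Qualifying: Option A, Option B, Option C. Lowest rate is 7.32% → Option A.

Option A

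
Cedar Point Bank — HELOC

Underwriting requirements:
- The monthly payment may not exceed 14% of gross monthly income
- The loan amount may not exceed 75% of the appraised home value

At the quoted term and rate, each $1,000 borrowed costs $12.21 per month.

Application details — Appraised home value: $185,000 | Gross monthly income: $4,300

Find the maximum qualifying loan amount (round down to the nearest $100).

$49,300

Payment cap: 14% × $4,300 = $602/month.
At $12.21 per $1,000, that supports 602/12.21 × 1,000 ≈ $49,303 → $49,300.
LTV cap: 75% × $185,000 = $138,750 → $138,700.
Binding constraint: payment-to-income.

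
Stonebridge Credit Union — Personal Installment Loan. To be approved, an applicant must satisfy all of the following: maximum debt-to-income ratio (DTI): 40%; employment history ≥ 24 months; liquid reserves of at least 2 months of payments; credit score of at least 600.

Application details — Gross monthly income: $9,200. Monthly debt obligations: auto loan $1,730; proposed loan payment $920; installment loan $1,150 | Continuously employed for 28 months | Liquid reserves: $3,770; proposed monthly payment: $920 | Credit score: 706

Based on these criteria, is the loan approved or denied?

Denied

Total monthly debts = (1,730 + 920 + 1,150) = 3,800. Debt-to-income = 3,800/9,200 = 41.3% — over 40% limit
Employment 28 ≥ 24 months
Liquid reserves cover 3,770/920 = 4.1 months — ≥ 2 required
Credit score 706 ≥ 600 (meets)
Fails on DTI.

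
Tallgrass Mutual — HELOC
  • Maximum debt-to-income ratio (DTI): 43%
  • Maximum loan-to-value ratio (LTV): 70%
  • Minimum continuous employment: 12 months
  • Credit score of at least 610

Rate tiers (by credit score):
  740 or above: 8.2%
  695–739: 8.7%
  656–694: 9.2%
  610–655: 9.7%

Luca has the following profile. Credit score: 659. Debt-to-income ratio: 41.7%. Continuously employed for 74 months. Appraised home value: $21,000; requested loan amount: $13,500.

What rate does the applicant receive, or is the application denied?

Approved at 9.2%

Credit score 659 ≥ 610 (meets minimum)
DTI 41.7% is within the 43% limit
Employment 74 ≥ 12 months
LTV: 13,500 ÷ 21,000 = 64.3%, within 70% cap
All requirements met. Score 659 falls in the 656–694 tier → 9.2%.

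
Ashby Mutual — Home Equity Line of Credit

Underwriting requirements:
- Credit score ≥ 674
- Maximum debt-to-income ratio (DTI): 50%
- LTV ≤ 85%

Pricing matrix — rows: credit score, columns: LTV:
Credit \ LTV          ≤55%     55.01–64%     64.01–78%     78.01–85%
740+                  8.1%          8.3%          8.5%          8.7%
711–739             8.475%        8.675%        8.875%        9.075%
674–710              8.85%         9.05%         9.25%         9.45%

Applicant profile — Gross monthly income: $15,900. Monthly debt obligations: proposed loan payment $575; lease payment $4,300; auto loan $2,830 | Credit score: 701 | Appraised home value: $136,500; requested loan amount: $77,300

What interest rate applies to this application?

9.05%

Credit score 701 ≥ 674; Total monthly debts = (575 + 4,300 + 2,830) = 7,705. DTI: 7,705 ÷ 15,900 = 48.5%, within the 50% cap
Loan-to-value = 77,300/136,500 = 56.6% — pass (85% max)
Credit 701 → row 674–710; LTV 56.6% → column 55.01–64%. Grid cell → 9.05%.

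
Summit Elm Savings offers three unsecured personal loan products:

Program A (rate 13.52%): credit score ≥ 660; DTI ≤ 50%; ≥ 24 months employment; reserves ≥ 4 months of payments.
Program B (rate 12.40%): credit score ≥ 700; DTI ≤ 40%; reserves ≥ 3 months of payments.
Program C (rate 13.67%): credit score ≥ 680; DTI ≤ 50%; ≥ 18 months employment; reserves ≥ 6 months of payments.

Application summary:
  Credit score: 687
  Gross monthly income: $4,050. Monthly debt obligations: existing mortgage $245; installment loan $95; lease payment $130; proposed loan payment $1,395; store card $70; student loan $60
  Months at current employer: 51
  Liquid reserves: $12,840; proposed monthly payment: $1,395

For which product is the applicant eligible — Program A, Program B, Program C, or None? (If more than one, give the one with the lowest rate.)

Program A

Total debts = (245 + 95 + 130 + 1,395 + 70 + 60) = 1,995; DTI = 1,995/4,050 = 49.3%.
Reserves = 12,840/1,395 = 9.2 months.
Program A: score 687 ≥ 660; DTI 49.3% ≤ 50%; employment 51 ≥ 24 mo; reserves 9.2 ≥ 4 mo → qualifies.
Program B: score 687 < 700; DTI 49.3% > 40%; reserves 9.2 ≥ 3 mo → does not qualify.
Program C: score 687 ≥ 680; DTI 49.3% ≤ 50%; employment 51 ≥ 18 mo; reserves 9.2 ≥ 6 mo → qualifies.
Qualifying: Program A, Program C. Lowest rate is 13.52% → Program A.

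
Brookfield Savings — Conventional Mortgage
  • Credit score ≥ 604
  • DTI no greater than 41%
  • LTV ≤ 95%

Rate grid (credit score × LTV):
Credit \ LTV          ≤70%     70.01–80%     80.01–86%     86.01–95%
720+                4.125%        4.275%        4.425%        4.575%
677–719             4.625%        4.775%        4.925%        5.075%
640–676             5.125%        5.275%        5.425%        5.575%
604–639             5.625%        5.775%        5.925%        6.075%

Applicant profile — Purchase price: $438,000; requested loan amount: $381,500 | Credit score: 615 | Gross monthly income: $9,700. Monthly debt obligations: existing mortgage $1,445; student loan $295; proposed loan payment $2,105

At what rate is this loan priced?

Credit score 615 ≥ 604; Total monthly debts = (1,445 + 295 + 2,105) = 3,845. DTI: 3,845 ÷ 9,700 = 39.6%, within the 41% cap
LTV: 381,500 ÷ 438,000 = 87.1%, within 95% cap
Score 615 is in the 604–639 band; LTV 87.1% is in the 86.01–95% band → 6.075%.

6.075%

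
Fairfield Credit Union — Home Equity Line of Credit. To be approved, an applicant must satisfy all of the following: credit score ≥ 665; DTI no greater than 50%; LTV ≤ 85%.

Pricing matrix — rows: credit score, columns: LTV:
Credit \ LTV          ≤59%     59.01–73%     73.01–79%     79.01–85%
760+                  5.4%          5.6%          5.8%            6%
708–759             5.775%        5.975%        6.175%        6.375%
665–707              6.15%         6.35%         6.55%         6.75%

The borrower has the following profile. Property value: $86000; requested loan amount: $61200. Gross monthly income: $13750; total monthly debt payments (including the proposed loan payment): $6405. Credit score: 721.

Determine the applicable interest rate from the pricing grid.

5.975%

Credit score 721 ≥ 665; DTI: 6,405 ÷ 13,750 = 46.6%, within the 50% cap
LTV: 61,200 ÷ 86,000 = 71.2%, within 85% cap
Score 721 is in the 708–759 band; LTV 71.2% is in the 59.01–73% band → 5.975%.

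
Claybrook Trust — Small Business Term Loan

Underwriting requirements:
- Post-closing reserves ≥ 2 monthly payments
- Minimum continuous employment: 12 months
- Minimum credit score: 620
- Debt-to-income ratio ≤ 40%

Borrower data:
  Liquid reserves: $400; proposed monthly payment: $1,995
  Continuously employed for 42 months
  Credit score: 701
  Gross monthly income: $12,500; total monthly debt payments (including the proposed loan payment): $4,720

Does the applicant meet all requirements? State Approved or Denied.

Denied

Liquid reserves cover 400/1,995 = 0.2 months — < 2 required
Employment 42 ≥ 12 months
Credit score 701 ≥ 620 (meets)
DTI = 4,720/12,500 = 37.8% ≤ 40%
Fails on reserves.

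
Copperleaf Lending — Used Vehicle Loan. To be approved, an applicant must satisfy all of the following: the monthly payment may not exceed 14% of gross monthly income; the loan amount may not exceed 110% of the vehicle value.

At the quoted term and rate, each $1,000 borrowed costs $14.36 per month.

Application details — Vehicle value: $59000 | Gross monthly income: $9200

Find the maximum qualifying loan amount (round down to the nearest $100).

$64,900

Payment cap: 14% × $9,200 = $1,288/month.
At $14.36 per $1,000, that supports 1,288/14.36 × 1,000 ≈ $89,693 → $89,600.
LTV cap: 110% × $59,000 = $64,900 → $64,900.
Binding constraint: loan-to-value.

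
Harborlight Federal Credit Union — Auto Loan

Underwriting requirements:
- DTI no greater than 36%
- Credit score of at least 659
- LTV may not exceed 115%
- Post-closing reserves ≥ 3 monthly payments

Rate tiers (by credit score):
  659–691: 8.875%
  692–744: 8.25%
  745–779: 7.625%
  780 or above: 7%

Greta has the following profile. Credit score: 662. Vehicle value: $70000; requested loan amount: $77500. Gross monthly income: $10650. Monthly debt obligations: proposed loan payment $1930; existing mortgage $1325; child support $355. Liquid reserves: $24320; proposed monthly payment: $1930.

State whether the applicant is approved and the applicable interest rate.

Credit score 662 ≥ 659 (meets minimum)
Reserves = 24,320/1,930 = 12.6 months ≥ 3
Total monthly debts = (1,930 + 1,325 + 355) = 3,610. DTI = 3,610/10,650 = 33.9% ≤ 36%
LTV = 77,500/70,000 = 110.7% ≤ 115%
All requirements met. Score 662 falls in the 659–691 tier → 8.875%.

Approved at 8.875%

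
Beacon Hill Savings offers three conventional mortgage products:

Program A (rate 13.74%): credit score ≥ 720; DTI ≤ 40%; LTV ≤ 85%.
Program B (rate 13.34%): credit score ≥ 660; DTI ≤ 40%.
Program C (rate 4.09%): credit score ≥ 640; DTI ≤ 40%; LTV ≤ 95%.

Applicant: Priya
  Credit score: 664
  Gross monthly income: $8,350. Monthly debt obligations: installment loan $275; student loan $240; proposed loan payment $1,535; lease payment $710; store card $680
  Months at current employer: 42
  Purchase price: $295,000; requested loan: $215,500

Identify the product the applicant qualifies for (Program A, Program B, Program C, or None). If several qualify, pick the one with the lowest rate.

None

Total debts = (275 + 240 + 1,535 + 710 + 680) = 3,440; DTI = 3,440/8,350 = 41.2%.
LTV = 215,500/295,000 = 73.1%.
Program A: score 664 < 720; DTI 41.2% > 40%; LTV 73.1% ≤ 85% → does not qualify.
Program B: score 664 ≥ 660; DTI 41.2% > 40% → does not qualify.
Program C: score 664 ≥ 640; DTI 41.2% > 40%; LTV 73.1% ≤ 95% → does not qualify.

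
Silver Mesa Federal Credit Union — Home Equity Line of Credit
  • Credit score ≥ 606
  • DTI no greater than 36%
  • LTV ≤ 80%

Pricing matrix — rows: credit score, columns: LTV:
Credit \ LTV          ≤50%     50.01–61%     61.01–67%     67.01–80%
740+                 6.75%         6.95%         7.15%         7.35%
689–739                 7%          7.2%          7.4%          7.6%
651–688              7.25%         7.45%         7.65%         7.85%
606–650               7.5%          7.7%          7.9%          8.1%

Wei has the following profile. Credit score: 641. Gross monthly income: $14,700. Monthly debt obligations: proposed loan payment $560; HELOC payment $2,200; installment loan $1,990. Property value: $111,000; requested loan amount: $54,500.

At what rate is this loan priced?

Credit score 641 ≥ 606; Total monthly debts = (560 + 2,200 + 1,990) = 4,750. DTI: 4,750 ÷ 14,700 = 32.3%, within the 36% cap
Loan-to-value = 54,500/111,000 = 49.1% — pass (80% max)
Credit 641 → row 606–650; LTV 49.1% → column ≤50%. Grid cell → 7.5%.

7.5%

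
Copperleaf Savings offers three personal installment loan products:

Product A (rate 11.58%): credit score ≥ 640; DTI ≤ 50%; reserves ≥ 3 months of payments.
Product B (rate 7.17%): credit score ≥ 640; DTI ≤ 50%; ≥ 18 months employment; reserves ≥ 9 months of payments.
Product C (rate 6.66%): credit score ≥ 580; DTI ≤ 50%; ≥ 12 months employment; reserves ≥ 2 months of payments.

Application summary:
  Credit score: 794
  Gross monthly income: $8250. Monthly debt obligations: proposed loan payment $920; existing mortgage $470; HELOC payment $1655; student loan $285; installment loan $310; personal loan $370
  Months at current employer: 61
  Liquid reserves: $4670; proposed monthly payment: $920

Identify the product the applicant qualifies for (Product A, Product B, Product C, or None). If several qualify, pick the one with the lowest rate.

Total debts = (920 + 470 + 1,655 + 285 + 310 + 370) = 4,010; DTI = 4,010/8,250 = 48.6%.
Reserves = 4,670/920 = 5.1 months.
Product A: score 794 ≥ 640; DTI 48.6% ≤ 50%; reserves 5.1 ≥ 3 mo → qualifies.
Product B: score 794 ≥ 640; DTI 48.6% ≤ 50%; employment 61 ≥ 18 mo; reserves 5.1 < 9 mo → does not qualify.
Product C: score 794 ≥ 580; DTI 48.6% ≤ 50%; employment 61 ≥ 12 mo; reserves 5.1 ≥ 2 mo → qualifies.
Qualifying: Product A, Product C. Lowest rate is 6.66% → Product C.

Product C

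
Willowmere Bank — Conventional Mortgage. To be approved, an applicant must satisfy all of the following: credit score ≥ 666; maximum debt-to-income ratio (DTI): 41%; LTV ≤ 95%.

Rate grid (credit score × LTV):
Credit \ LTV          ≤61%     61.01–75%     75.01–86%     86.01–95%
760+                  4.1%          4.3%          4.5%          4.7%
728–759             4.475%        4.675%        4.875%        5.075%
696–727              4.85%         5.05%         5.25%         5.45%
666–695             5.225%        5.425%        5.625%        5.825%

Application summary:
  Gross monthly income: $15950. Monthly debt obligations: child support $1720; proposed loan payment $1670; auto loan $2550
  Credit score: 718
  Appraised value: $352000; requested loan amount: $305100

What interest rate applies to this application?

5.45%

Credit score 718 ≥ 666; Total monthly debts = (1,720 + 1,670 + 2,550) = 5,940. DTI: 5,940 ÷ 15,950 = 37.2%, within the 41% cap
LTV: 305,100 ÷ 352,000 = 86.7%, within 95% cap
Score 718 is in the 696–727 band; LTV 86.7% is in the 86.01–95% band → 5.45%.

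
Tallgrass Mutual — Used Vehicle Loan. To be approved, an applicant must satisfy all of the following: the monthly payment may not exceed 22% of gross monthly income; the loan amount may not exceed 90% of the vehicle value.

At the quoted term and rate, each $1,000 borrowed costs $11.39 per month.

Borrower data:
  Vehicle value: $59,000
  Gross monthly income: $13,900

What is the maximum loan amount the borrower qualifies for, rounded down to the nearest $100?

$53,100

Payment cap: 22% × $13,900 = $3,058/month.
At $11.39 per $1,000, that supports 3,058/11.39 × 1,000 ≈ $268,481 → $268,400.
LTV cap: 90% × $59,000 = $53,100 → $53,100.
Binding constraint: loan-to-value.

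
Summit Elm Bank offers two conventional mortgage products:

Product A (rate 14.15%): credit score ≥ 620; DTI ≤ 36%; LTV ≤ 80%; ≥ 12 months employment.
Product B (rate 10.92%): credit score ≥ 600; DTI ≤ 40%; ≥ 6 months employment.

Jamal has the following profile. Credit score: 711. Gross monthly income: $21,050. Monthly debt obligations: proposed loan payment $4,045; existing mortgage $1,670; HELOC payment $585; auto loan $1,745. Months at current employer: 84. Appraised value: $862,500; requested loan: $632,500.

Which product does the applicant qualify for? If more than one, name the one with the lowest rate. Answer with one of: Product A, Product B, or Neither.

Total debts = (4,045 + 1,670 + 585 + 1,745) = 8,045; DTI = 8,045/21,050 = 38.2%.
LTV = 632,500/862,500 = 73.3%.
Product A: score 711 ≥ 620; DTI 38.2% > 36%; LTV 73.3% ≤ 80%; employment 84 ≥ 12 mo → does not qualify.
Product B: score 711 ≥ 600; DTI 38.2% ≤ 40%; employment 84 ≥ 6 mo → qualifies.

Product B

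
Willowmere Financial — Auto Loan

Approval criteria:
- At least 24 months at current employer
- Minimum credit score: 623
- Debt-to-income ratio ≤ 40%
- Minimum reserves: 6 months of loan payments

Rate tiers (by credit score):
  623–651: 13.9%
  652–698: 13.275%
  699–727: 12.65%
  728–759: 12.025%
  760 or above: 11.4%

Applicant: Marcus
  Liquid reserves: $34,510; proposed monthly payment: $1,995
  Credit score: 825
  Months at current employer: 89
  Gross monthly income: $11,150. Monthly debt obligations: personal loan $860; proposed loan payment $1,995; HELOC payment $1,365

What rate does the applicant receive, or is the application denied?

Credit score 825 ≥ 623 (meets minimum)
Employment 89 ≥ 24 months
Total monthly debts = (860 + 1,995 + 1,365) = 4,220. Debt-to-income = 4,220/11,150 = 37.8% — meets 40% limit
Reserves: 34,510 ÷ 1,995 = 17.3 months (meets 6-month minimum)
All requirements met. Score 825 falls in the 760 or above tier → 11.4%.

Approved at 11.4%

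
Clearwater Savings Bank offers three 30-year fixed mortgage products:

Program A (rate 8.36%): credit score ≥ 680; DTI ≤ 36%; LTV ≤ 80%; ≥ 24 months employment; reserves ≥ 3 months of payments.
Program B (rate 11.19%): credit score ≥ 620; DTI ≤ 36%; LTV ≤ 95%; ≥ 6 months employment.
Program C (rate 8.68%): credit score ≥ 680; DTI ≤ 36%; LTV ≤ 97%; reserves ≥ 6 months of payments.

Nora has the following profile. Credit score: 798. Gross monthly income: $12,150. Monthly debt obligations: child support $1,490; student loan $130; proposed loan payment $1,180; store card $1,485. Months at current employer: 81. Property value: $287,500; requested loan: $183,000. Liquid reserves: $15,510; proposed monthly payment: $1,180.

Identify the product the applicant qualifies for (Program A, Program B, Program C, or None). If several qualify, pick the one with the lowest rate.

Program A

Total debts = (1,490 + 130 + 1,180 + 1,485) = 4,285; DTI = 4,285/12,150 = 35.3%.
LTV = 183,000/287,500 = 63.7%.
Reserves = 15,510/1,180 = 13.1 months.
Program A: score 798 ≥ 680; DTI 35.3% ≤ 36%; LTV 63.7% ≤ 80%; employment 81 ≥ 24 mo; reserves 13.1 ≥ 3 mo → qualifies.
Program B: score 798 ≥ 620; DTI 35.3% ≤ 36%; LTV 63.7% ≤ 95%; employment 81 ≥ 6 mo → qualifies.
Program C: score 798 ≥ 680; DTI 35.3% ≤ 36%; LTV 63.7% ≤ 97%; reserves 13.1 ≥ 6 mo → qualifies.
Qualifying: Program A, Program B, Program C. Lowest rate is 8.36% → Program A.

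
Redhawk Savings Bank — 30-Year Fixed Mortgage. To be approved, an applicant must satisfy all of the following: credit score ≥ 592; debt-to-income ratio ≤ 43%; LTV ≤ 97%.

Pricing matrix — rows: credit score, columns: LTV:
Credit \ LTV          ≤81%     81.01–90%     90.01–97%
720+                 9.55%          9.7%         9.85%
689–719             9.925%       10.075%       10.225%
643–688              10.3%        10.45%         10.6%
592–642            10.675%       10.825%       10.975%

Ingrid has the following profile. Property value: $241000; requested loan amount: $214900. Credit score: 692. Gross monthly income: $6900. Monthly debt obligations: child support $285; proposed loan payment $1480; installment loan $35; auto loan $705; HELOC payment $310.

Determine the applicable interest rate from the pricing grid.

Credit score 692 ≥ 592; Total monthly debts = (285 + 1,480 + 35 + 705 + 310) = 2,815. Debt-to-income = 2,815/6,900 = 40.8% — meets 43% limit
Loan-to-value = 214,900/241,000 = 89.2% — pass (97% max)
Credit 692 → row 689–719; LTV 89.2% → column 81.01–90%. Grid cell → 10.075%.

10.075%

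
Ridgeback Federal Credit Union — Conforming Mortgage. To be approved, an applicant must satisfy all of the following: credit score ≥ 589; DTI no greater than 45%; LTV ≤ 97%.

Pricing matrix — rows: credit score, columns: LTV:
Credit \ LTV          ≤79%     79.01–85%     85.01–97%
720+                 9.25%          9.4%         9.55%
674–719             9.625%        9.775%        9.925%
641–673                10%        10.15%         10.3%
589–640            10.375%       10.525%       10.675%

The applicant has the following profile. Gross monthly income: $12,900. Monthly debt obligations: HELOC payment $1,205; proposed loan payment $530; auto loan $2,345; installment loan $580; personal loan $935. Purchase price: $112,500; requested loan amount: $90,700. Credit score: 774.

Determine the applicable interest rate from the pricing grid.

Credit score 774 ≥ 589; Total monthly debts = (1,205 + 530 + 2,345 + 580 + 935) = 5,595. DTI: 5,595 ÷ 12,900 = 43.4%, within the 45% cap
LTV: 90,700 ÷ 112,500 = 80.6%, within 97% cap
Score 774 is in the 720+ band; LTV 80.6% is in the 79.01–85% band → 9.4%.

9.4%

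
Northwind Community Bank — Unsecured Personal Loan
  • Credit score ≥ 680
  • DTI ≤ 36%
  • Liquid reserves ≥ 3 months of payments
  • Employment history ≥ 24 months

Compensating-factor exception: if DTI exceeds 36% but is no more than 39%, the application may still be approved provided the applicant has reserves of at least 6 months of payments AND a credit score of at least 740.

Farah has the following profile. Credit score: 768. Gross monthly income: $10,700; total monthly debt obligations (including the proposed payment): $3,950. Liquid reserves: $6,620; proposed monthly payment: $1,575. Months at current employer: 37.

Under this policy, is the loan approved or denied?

Denied

Credit score 768 ≥ 680 (meets base)
DTI: 3,950 ÷ 10,700 = 36.9%, over the 36% base limit.
Reserves: 6,620 ÷ 1,575 = 4.2 months (meets 3-month minimum)
Employment 37 ≥ 24 months
36.9% falls in the override range (36%–39%), so the compensating-factor test applies.
Reserves 4.2 < 6 months; credit score 768 ≥ 740.
Override conditions not both satisfied; exception does not apply.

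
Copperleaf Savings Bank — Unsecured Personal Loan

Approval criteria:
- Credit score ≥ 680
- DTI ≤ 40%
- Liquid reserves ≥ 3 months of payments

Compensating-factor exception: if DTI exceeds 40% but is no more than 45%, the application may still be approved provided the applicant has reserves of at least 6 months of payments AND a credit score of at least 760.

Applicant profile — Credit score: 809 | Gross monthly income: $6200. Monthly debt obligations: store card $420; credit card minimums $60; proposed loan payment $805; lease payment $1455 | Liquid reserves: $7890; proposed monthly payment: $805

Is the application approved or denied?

Credit score 809 ≥ 680 (meets base)
Total debts = (420 + 60 + 805 + 1,455) = 2,740. DTI = 2,740/6,200 = 44.2% > 40% — standard DTI limit exceeded.
Liquid reserves cover 7,890/805 = 9.8 months — ≥ 3 required
44.2% falls in the override range (40%–45%), so the compensating-factor test applies.
Reserves 9.8 ≥ 6 months; credit score 809 ≥ 760.
Both override conditions satisfied; DTI exception granted.

Approved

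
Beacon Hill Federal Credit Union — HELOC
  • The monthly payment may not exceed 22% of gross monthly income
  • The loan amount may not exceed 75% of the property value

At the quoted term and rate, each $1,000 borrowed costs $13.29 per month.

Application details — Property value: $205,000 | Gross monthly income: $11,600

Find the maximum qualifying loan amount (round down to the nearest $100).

$153,700

Payment cap: 22% × $11,600 = $2,552/month.
At $13.29 per $1,000, that supports 2,552/13.29 × 1,000 ≈ $192,024 → $192,000.
LTV cap: 75% × $205,000 = $153,750 → $153,700.
Binding constraint: loan-to-value.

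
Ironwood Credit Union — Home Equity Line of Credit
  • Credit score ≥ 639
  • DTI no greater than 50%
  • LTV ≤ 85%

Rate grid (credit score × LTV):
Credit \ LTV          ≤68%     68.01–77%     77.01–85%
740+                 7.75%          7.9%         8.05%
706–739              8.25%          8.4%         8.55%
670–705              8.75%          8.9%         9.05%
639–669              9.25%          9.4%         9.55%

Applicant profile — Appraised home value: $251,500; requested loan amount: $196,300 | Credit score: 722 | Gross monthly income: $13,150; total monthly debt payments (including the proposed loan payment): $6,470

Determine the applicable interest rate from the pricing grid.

Credit score 722 ≥ 639; DTI = 6,470/13,150 = 49.2% ≤ 50%
LTV: 196,300 ÷ 251,500 = 78.1%, within 85% cap
Row: 722 falls in 706–739. Column: 78.1% falls in 77.01–85%. Rate = 8.55%.

8.55%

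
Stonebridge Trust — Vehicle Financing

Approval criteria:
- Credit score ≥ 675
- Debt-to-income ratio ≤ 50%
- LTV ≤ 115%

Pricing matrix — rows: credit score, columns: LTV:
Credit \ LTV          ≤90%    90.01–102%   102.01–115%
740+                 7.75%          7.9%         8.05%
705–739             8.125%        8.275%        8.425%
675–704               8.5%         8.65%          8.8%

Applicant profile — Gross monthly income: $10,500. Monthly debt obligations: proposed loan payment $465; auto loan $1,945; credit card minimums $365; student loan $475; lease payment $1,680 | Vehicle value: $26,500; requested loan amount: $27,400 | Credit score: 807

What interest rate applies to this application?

8.05%

Credit score 807 ≥ 675; Total monthly debts = (465 + 1,945 + 365 + 475 + 1,680) = 4,930. DTI = 4,930/10,500 = 47% ≤ 50%
LTV: 27,400 ÷ 26,500 = 103.4%, within 115% cap
Credit 807 → row 740+; LTV 103.4% → column 102.01–115%. Grid cell → 8.05%.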